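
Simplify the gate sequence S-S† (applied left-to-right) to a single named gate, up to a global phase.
I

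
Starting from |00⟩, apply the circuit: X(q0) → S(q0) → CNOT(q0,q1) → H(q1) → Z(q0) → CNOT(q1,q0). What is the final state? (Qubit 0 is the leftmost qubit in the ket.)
(1/√2)i|01⟩ - (1/√2)i|10⟩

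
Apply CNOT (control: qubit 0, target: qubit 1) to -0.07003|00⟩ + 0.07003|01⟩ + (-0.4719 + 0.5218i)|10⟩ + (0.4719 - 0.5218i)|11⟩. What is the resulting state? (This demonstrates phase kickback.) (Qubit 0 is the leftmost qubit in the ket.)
-0.07003|00⟩ + 0.07003|01⟩ + (0.4719 - 0.5218i)|10⟩ + (-0.4719 + 0.5218i)|11⟩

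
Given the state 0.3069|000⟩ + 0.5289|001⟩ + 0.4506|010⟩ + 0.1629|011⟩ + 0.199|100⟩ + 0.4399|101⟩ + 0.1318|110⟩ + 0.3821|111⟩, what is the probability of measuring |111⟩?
0.146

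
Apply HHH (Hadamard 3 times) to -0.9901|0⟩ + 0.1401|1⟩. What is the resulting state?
-0.601|0⟩ - 0.7992|1⟩

H² = I, so H^3 = H: a single Hadamard. With (a, b) = (-0.9901, 0.1401), H gives ((a + b)/√2, (a − b)/√2) = (-0.601, -0.7992).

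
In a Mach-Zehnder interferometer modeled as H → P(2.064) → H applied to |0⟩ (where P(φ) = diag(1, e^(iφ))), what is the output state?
(0.2633 + 0.4404i)|0⟩ + (0.7367 - 0.4404i)|1⟩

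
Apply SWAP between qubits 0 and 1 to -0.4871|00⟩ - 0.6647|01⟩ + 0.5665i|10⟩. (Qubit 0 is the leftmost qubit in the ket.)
-0.4871|00⟩ + 0.5665i|01⟩ - 0.6647|10⟩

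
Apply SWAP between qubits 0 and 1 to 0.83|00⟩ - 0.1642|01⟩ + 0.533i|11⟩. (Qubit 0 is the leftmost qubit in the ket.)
0.83|00⟩ - 0.1642|10⟩ + 0.533i|11⟩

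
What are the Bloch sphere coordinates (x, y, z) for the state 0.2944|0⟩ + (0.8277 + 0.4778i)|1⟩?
(0.4873, 0.2813, -0.8267)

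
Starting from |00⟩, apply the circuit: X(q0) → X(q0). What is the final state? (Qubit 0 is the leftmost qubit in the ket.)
|00⟩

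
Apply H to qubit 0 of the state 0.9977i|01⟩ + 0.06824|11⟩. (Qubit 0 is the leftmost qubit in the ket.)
(0.04825 + 0.7055i)|01⟩ + (-0.04825 + 0.7055i)|11⟩

H on qubit 0 mixes each pair of kets that differ only in qubit 0: amplitudes (a, b) of (|…0…⟩, |…1…⟩) become ((a + b)/√2, (a − b)/√2). Kets absent from the input have amplitude 0.
(|01⟩, |11⟩): (a, b) = (0.9977i, 0.06824) → ((0.04825 + 0.7055i), (-0.04825 + 0.7055i))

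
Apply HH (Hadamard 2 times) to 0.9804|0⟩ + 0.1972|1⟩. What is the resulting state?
0.9804|0⟩ + 0.1972|1⟩

H² = I, so an even number of Hadamards cancels: H^2 = I and the state is unchanged.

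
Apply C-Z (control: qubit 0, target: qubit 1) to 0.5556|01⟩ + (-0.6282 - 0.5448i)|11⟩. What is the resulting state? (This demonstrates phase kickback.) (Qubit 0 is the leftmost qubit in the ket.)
0.5556|01⟩ + (0.6282 + 0.5448i)|11⟩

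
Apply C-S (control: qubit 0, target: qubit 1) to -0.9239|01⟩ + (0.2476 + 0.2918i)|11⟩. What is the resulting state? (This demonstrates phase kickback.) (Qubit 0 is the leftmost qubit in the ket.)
-0.9239|01⟩ + (-0.2918 + 0.2476i)|11⟩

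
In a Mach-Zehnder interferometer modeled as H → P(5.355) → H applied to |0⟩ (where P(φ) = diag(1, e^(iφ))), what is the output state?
(0.7996 - 0.4003i)|0⟩ + (0.2004 + 0.4003i)|1⟩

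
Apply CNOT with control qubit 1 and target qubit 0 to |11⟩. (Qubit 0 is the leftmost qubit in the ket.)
|01⟩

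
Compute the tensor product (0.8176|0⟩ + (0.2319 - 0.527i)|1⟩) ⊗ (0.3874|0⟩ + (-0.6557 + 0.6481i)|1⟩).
0.3167|00⟩ + (-0.5361 + 0.5299i)|01⟩ + (0.08984 - 0.2042i)|10⟩ + (0.1895 + 0.4958i)|11⟩

amp(|b₁b₂…⟩) = product of the factor amplitudes for bits b₁, b₂, …; only kets whose every factor amplitude is nonzero survive.
|00⟩: (0.8176)(0.3874) = 0.3167
|01⟩: (0.8176)(-0.6557 + 0.6481i) = (-0.5361 + 0.5299i)
|10⟩: (0.2319 - 0.527i)(0.3874) = (0.08984 - 0.2042i)
|11⟩: (0.2319 - 0.527i)(-0.6557 + 0.6481i) = (0.1895 + 0.4958i)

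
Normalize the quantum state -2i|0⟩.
-i|0⟩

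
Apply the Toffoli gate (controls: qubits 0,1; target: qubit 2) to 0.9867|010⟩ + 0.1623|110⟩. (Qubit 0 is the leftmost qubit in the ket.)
0.9867|010⟩ + 0.1623|111⟩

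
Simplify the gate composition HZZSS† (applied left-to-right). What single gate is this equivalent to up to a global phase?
H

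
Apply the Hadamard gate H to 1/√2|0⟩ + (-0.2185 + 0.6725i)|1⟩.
(0.3455 + 0.4755i)|0⟩ + (0.6545 - 0.4755i)|1⟩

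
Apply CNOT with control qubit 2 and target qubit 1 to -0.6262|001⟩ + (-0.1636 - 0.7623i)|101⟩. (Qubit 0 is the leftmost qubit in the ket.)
-0.6262|011⟩ + (-0.1636 - 0.7623i)|111⟩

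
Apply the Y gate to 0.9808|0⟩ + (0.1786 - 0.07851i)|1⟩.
(-0.07851 - 0.1786i)|0⟩ + 0.9808i|1⟩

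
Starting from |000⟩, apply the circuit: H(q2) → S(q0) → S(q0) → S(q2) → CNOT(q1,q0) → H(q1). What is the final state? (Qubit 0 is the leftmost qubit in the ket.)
1/2|000⟩ + (1/2)i|001⟩ + 1/2|010⟩ + (1/2)i|011⟩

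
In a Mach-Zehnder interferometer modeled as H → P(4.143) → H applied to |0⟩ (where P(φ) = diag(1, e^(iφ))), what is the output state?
(0.2304 - 0.4211i)|0⟩ + (0.7696 + 0.4211i)|1⟩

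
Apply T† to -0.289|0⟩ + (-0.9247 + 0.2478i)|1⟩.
-0.289|0⟩ + (-0.4786 + 0.8291i)|1⟩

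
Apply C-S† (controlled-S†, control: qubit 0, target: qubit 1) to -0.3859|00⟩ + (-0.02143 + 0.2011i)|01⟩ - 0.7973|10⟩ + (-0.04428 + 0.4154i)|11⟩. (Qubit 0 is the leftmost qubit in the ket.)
-0.3859|00⟩ + (-0.02143 + 0.2011i)|01⟩ - 0.7973|10⟩ + (0.4154 + 0.04428i)|11⟩

C-S† leaves the control-|0⟩ kets |00⟩, |01⟩ unchanged and applies S† to qubit 1 on the control-|1⟩ pair (|10⟩, |11⟩).
S† = [[1, 0], [0, -i]].
With a = amp(|10⟩) = -0.7973 and b = amp(|11⟩) = (-0.04428 + 0.4154i):
new amp(|10⟩) = (1)·a = -0.7973
new amp(|11⟩) = (-i)·b = (0.4154 + 0.04428i)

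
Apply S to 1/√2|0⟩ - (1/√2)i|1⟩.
1/√2|0⟩ + 1/√2|1⟩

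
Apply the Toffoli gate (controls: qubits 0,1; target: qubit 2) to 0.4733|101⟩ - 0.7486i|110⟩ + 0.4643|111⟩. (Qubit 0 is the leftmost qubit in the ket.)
0.4733|101⟩ + 0.4643|110⟩ - 0.7486i|111⟩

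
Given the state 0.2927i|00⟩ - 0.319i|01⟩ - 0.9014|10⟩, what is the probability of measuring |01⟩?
0.1018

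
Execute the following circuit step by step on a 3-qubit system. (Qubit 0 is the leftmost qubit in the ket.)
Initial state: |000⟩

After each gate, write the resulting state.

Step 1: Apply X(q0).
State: |100⟩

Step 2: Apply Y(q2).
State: i|101⟩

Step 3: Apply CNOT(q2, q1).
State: i|111⟩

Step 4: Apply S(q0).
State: -|111⟩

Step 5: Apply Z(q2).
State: |111⟩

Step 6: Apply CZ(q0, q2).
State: -|111⟩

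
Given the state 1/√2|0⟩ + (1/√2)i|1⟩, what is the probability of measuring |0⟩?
1/2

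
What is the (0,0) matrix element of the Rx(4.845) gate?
-0.7524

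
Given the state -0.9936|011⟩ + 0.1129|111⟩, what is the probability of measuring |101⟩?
0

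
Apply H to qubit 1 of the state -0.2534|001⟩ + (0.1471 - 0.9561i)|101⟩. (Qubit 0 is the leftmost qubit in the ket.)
-0.1792|001⟩ - 0.1792|011⟩ + (0.104 - 0.6761i)|101⟩ + (0.104 - 0.6761i)|111⟩

H on qubit 1 mixes each pair of kets that differ only in qubit 1: amplitudes (a, b) of (|…0…⟩, |…1…⟩) become ((a + b)/√2, (a − b)/√2). Kets absent from the input have amplitude 0.
(|001⟩, |011⟩): (a, b) = (-0.2534, 0) → (-0.1792, -0.1792)
(|101⟩, |111⟩): (a, b) = ((0.1471 - 0.9561i), 0) → ((0.104 - 0.6761i), (0.104 - 0.6761i))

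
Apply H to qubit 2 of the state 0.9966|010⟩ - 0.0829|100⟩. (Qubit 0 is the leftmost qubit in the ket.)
0.7047|010⟩ + 0.7047|011⟩ - 0.05862|100⟩ - 0.05862|101⟩

H on qubit 2 mixes each pair of kets that differ only in qubit 2: amplitudes (a, b) of (|…0…⟩, |…1…⟩) become ((a + b)/√2, (a − b)/√2). Kets absent from the input have amplitude 0.
(|010⟩, |011⟩): (a, b) = (0.9966, 0) → (0.7047, 0.7047)
(|100⟩, |101⟩): (a, b) = (-0.0829, 0) → (-0.05862, -0.05862)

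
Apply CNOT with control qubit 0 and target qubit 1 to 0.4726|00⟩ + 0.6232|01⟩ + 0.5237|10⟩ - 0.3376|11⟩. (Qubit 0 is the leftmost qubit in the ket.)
0.4726|00⟩ + 0.6232|01⟩ - 0.3376|10⟩ + 0.5237|11⟩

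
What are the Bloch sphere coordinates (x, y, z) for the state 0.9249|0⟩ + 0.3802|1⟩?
(0.7033, 0, 0.7109)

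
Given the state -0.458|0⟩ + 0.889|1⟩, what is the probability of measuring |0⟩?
0.2098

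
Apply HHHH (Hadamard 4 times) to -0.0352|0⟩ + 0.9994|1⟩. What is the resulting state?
-0.0352|0⟩ + 0.9994|1⟩

H² = I, so an even number of Hadamards cancels: H^4 = I and the state is unchanged.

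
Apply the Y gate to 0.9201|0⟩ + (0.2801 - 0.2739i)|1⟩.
(-0.2739 - 0.2801i)|0⟩ + 0.9201i|1⟩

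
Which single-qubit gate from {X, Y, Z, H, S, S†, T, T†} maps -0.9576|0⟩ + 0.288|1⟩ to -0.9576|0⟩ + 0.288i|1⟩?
S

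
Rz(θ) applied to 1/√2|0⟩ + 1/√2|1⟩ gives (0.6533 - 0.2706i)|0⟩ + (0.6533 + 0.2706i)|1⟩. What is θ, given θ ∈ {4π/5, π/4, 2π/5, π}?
π/4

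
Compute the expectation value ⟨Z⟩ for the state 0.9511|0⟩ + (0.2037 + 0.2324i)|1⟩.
0.8091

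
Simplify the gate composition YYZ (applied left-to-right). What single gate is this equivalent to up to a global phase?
Z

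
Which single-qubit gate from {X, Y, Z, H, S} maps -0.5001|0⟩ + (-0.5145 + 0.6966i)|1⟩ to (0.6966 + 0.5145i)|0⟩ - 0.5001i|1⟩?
Y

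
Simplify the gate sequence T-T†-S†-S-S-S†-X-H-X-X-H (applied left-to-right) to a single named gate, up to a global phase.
X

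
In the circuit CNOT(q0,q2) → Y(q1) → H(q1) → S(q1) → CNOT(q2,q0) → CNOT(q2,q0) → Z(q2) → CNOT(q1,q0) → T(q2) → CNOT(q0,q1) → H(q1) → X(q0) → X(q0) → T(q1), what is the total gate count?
14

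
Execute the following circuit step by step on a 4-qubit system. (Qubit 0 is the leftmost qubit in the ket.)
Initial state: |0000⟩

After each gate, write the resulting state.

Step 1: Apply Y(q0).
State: i|1000⟩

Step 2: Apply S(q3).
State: i|1000⟩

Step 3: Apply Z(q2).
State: i|1000⟩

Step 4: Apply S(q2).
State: i|1000⟩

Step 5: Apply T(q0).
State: (-1/√2 + (1/√2)i)|1000⟩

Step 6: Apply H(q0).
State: (-1/2 + (1/2)i)|0000⟩ + (1/2 - (1/2)i)|1000⟩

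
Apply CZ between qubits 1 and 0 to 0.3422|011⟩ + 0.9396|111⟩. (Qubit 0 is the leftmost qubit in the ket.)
0.3422|011⟩ - 0.9396|111⟩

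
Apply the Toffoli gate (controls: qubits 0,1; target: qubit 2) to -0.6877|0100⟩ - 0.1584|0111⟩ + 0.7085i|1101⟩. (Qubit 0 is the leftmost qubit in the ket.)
-0.6877|0100⟩ - 0.1584|0111⟩ + 0.7085i|1111⟩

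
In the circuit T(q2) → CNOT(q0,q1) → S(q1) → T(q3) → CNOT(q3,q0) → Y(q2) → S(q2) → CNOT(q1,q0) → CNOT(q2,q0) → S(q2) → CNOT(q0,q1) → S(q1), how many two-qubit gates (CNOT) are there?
5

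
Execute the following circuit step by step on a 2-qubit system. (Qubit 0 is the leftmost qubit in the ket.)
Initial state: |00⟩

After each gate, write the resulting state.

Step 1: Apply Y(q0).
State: i|10⟩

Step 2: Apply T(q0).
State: (-1/√2 + (1/√2)i)|10⟩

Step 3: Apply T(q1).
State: (-1/√2 + (1/√2)i)|10⟩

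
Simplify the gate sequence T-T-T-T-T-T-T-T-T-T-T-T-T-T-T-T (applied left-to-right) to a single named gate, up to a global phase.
I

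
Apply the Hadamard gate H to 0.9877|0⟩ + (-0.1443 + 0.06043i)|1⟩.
(0.5964 + 0.04273i)|0⟩ + (0.8004 - 0.04273i)|1⟩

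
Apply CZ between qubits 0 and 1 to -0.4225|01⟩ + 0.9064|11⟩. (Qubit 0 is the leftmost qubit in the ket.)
-0.4225|01⟩ - 0.9064|11⟩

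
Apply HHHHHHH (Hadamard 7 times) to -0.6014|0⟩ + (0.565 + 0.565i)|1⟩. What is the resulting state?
(-0.02574 + 0.3995i)|0⟩ + (-0.8248 - 0.3995i)|1⟩

H² = I, so H^7 = H: a single Hadamard. With (a, b) = (-0.6014, (0.565 + 0.565i)), H gives ((a + b)/√2, (a − b)/√2) = ((-0.02574 + 0.3995i), (-0.8248 - 0.3995i)).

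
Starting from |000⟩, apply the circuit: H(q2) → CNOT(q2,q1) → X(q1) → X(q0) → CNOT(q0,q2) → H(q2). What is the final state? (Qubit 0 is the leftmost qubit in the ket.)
1/2|100⟩ + 1/2|101⟩ + 1/2|110⟩ - 1/2|111⟩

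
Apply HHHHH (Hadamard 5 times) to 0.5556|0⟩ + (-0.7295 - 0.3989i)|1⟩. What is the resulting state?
(-0.123 - 0.2821i)|0⟩ + (0.9087 + 0.2821i)|1⟩

H² = I, so H^5 = H: a single Hadamard. With (a, b) = (0.5556, (-0.7295 - 0.3989i)), H gives ((a + b)/√2, (a − b)/√2) = ((-0.123 - 0.2821i), (0.9087 + 0.2821i)).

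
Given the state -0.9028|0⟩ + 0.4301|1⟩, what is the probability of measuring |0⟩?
0.815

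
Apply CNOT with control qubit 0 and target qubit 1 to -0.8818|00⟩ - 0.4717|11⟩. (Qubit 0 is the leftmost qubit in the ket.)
-0.8818|00⟩ - 0.4717|10⟩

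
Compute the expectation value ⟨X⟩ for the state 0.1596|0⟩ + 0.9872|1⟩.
0.3151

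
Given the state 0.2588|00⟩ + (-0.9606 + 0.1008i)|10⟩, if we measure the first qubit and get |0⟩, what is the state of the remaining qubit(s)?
|0⟩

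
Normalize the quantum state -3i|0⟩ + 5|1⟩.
-0.5145i|0⟩ + 0.8575|1⟩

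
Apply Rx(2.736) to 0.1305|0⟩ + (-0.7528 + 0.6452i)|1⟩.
(0.6583 + 0.7374i)|0⟩ + (-0.1516 + 0.002123i)|1⟩

Rx(2.736) = [[cos(θ/2), −i·sin(θ/2)], [−i·sin(θ/2), cos(θ/2)]]; θ = 2.736, cos(θ/2) ≈ 0.201409, sin(θ/2) ≈ 0.979507.
With a = amp(|0⟩) = 0.1305 and b = amp(|1⟩) = (-0.7528 + 0.6452i):
new amp(|0⟩) = (0.201409)·a + (-0.979507i)·b = (0.6583 + 0.7374i)
new amp(|1⟩) = (-0.979507i)·a + (0.201409)·b = (-0.1516 + 0.002123i)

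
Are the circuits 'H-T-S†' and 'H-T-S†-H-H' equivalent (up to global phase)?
Yes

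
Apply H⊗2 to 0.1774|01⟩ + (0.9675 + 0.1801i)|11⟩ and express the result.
(0.5725 + 0.09005i)|00⟩ + (-0.5725 - 0.09005i)|01⟩ + (-0.3951 - 0.09005i)|10⟩ + (0.3951 + 0.09005i)|11⟩

H⊗2 gives amp(|y⟩) = (1/2) Σ_x (−1)^(x·y) amp(|x⟩), where x·y is the number of positions in which both x and y have a 1.
|00⟩: (0.1774 + (0.9675 + 0.1801i))/2 = (0.5725 + 0.09005i)
|01⟩: (-0.1774 - (0.9675 + 0.1801i))/2 = (-0.5725 - 0.09005i)
|10⟩: (0.1774 - (0.9675 + 0.1801i))/2 = (-0.3951 - 0.09005i)
|11⟩: (-0.1774 + (0.9675 + 0.1801i))/2 = (0.3951 + 0.09005i)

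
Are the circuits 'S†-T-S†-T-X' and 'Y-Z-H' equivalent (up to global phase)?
No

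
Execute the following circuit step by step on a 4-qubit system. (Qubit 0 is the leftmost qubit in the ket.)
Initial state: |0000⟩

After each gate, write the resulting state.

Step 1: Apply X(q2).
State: |0010⟩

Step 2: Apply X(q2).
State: |0000⟩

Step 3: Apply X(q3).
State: |0001⟩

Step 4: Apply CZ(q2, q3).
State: |0001⟩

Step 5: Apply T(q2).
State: |0001⟩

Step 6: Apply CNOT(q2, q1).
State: |0001⟩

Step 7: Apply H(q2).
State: 1/√2|0001⟩ + 1/√2|0011⟩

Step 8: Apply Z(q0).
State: 1/√2|0001⟩ + 1/√2|0011⟩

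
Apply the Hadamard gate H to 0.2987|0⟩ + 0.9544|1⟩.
0.8861|0⟩ - 0.4636|1⟩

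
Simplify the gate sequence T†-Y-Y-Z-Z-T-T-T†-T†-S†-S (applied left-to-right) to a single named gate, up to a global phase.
T†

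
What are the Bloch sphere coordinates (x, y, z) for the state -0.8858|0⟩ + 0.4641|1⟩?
(-0.8222, 0, 0.5693)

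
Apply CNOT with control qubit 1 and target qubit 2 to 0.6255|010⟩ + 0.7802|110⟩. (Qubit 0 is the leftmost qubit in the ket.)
0.6255|011⟩ + 0.7802|111⟩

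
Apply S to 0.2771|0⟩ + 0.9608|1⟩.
0.2771|0⟩ + 0.9608i|1⟩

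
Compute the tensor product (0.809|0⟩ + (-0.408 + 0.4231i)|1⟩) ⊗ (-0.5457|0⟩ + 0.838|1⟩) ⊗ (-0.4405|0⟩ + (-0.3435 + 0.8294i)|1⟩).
0.1945|000⟩ + (0.1516 - 0.3662i)|001⟩ - 0.2986|010⟩ + (-0.2329 + 0.5623i)|011⟩ + (-0.09808 + 0.1017i)|100⟩ + (0.115 + 0.264i)|101⟩ + (0.1506 - 0.1562i)|110⟩ + (-0.1766 - 0.4054i)|111⟩

amp(|b₁b₂…⟩) = product of the factor amplitudes for bits b₁, b₂, …; only kets whose every factor amplitude is nonzero survive.
|000⟩: (0.809)(-0.5457)(-0.4405) = 0.1945
|001⟩: (0.809)(-0.5457)(-0.3435 + 0.8294i) = (0.1516 - 0.3662i)
|010⟩: (0.809)(0.838)(-0.4405) = -0.2986
|011⟩: (0.809)(0.838)(-0.3435 + 0.8294i) = (-0.2329 + 0.5623i)
|100⟩: (-0.408 + 0.4231i)(-0.5457)(-0.4405) = (-0.09808 + 0.1017i)
|101⟩: (-0.408 + 0.4231i)(-0.5457)(-0.3435 + 0.8294i) = (0.115 + 0.264i)
|110⟩: (-0.408 + 0.4231i)(0.838)(-0.4405) = (0.1506 - 0.1562i)
|111⟩: (-0.408 + 0.4231i)(0.838)(-0.3435 + 0.8294i) = (-0.1766 - 0.4054i)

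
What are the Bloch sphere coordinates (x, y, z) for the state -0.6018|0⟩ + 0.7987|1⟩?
(-0.9613, 0, -0.2758)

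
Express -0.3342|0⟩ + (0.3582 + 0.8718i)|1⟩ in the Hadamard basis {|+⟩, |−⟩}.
(0.01697 + 0.6165i)|+⟩ + (-0.4896 - 0.6165i)|−⟩

With |ψ⟩ = α|0⟩ + β|1⟩, the Hadamard-basis coefficients are ⟨+|ψ⟩ = (α + β)/√2 and ⟨−|ψ⟩ = (α − β)/√2.
Here α = -0.3342, β = (0.3582 + 0.8718i): (α + β)/√2 = (0.01697 + 0.6165i), (α − β)/√2 = (-0.4896 - 0.6165i).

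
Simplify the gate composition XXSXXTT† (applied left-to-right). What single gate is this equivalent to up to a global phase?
S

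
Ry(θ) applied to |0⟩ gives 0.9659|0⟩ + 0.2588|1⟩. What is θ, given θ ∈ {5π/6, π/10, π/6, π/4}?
π/6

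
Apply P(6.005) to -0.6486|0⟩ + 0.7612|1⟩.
-0.6486|0⟩ + (0.7319 - 0.209i)|1⟩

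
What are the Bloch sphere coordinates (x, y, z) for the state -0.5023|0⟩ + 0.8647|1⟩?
(-0.8687, 0, -0.4954)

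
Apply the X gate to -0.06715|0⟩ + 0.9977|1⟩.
0.9977|0⟩ - 0.06715|1⟩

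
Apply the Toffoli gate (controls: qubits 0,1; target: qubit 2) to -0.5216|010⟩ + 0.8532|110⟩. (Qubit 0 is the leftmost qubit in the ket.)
-0.5216|010⟩ + 0.8532|111⟩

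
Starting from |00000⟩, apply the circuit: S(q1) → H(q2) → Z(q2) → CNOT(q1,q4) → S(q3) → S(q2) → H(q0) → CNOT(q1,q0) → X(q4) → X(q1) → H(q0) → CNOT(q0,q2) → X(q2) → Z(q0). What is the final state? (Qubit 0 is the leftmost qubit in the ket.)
-(1/√2)i|01001⟩ + 1/√2|01101⟩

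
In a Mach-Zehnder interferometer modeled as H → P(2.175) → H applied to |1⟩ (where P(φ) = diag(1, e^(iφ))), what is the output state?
(0.7841 - 0.4115i)|0⟩ + (0.2159 + 0.4115i)|1⟩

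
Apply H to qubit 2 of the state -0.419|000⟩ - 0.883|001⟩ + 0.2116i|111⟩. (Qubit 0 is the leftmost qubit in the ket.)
-0.9207|000⟩ + 0.3281|001⟩ + 0.1496i|110⟩ - 0.1496i|111⟩

H on qubit 2 mixes each pair of kets that differ only in qubit 2: amplitudes (a, b) of (|…0…⟩, |…1…⟩) become ((a + b)/√2, (a − b)/√2). Kets absent from the input have amplitude 0.
(|000⟩, |001⟩): (a, b) = (-0.419, -0.883) → (-0.9207, 0.3281)
(|110⟩, |111⟩): (a, b) = (0, 0.2116i) → (0.1496i, -0.1496i)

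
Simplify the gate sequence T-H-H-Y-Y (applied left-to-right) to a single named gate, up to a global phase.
T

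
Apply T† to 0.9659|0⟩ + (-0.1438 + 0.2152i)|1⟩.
0.9659|0⟩ + (0.05049 + 0.2539i)|1⟩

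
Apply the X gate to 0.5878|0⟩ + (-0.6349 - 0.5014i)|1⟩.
(-0.6349 - 0.5014i)|0⟩ + 0.5878|1⟩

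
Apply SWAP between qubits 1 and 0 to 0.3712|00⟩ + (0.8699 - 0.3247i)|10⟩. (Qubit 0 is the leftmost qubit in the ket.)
0.3712|00⟩ + (0.8699 - 0.3247i)|01⟩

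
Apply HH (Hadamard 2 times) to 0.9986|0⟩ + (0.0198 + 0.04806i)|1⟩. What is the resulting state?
0.9986|0⟩ + (0.0198 + 0.04806i)|1⟩

H² = I, so an even number of Hadamards cancels: H^2 = I and the state is unchanged.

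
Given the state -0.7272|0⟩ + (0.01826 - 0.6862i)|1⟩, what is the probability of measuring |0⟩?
0.5288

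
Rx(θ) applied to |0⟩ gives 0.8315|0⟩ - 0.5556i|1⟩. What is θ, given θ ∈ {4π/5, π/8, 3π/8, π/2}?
3π/8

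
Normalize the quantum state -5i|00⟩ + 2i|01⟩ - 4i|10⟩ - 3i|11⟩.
-0.6804i|00⟩ + 0.2722i|01⟩ - 0.5443i|10⟩ - (1/√6)i|11⟩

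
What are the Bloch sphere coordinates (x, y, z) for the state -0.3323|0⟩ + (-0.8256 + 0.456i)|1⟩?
(0.5487, -0.3031, -0.7791)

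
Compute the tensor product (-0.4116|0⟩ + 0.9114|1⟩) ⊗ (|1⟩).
-0.4116|01⟩ + 0.9114|11⟩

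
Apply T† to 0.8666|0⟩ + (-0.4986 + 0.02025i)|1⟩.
0.8666|0⟩ + (-0.3382 + 0.3669i)|1⟩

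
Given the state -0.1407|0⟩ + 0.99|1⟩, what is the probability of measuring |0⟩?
0.0198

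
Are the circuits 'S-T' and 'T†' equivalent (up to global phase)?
No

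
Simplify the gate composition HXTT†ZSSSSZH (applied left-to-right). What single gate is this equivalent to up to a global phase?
Z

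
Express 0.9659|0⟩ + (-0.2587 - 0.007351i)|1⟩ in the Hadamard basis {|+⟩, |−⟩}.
(0.5001 - 0.005198i)|+⟩ + (0.8659 + 0.005198i)|−⟩

With |ψ⟩ = α|0⟩ + β|1⟩, the Hadamard-basis coefficients are ⟨+|ψ⟩ = (α + β)/√2 and ⟨−|ψ⟩ = (α − β)/√2.
Here α = 0.9659, β = (-0.2587 - 0.007351i): (α + β)/√2 = (0.5001 - 0.005198i), (α − β)/√2 = (0.8659 + 0.005198i).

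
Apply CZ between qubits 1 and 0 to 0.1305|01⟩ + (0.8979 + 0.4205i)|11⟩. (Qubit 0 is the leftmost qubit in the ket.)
0.1305|01⟩ + (-0.8979 - 0.4205i)|11⟩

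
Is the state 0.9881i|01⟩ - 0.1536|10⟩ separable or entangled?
Entangled

Writing the state as a|00⟩ + b|01⟩ + c|10⟩ + d|11⟩, it is a product state iff ad − bc = 0.
Here (a, b, c, d) = (0, 0.9881i, -0.1536, 0): ad − bc = (0)(0) − (0.9881i)(-0.1536) = 0.1518i ≠ 0, so the state is entangled.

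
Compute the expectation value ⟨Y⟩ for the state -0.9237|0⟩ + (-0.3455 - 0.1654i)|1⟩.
0.3056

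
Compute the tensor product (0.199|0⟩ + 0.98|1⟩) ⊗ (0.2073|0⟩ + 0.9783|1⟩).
0.04125|00⟩ + 0.1947|01⟩ + 0.2032|10⟩ + 0.9587|11⟩

amp(|b₁b₂…⟩) = product of the factor amplitudes for bits b₁, b₂, …; only kets whose every factor amplitude is nonzero survive.
|00⟩: (0.199)(0.2073) = 0.04125
|01⟩: (0.199)(0.9783) = 0.1947
|10⟩: (0.98)(0.2073) = 0.2032
|11⟩: (0.98)(0.9783) = 0.9587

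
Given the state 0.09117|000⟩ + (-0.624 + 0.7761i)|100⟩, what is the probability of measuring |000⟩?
0.008312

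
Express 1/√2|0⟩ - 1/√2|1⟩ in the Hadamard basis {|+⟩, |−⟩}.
|−⟩

With |ψ⟩ = α|0⟩ + β|1⟩, the Hadamard-basis coefficients are ⟨+|ψ⟩ = (α + β)/√2 and ⟨−|ψ⟩ = (α − β)/√2.
Here α = 1/√2, β = -1/√2: (α + β)/√2 = 0, (α − β)/√2 = 1.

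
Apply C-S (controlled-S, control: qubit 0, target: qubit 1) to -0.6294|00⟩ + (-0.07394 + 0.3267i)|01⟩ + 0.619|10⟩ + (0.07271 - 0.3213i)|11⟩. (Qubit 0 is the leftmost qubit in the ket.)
-0.6294|00⟩ + (-0.07394 + 0.3267i)|01⟩ + 0.619|10⟩ + (0.3213 + 0.07271i)|11⟩

C-S leaves the control-|0⟩ kets |00⟩, |01⟩ unchanged and applies S to qubit 1 on the control-|1⟩ pair (|10⟩, |11⟩).
S = [[1, 0], [0, i]].
With a = amp(|10⟩) = 0.619 and b = amp(|11⟩) = (0.07271 - 0.3213i):
new amp(|10⟩) = (1)·a = 0.619
new amp(|11⟩) = (i)·b = (0.3213 + 0.07271i)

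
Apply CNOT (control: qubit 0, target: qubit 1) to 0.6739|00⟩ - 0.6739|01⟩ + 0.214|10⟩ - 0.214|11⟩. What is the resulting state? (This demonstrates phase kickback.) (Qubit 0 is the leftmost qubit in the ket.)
0.6739|00⟩ - 0.6739|01⟩ - 0.214|10⟩ + 0.214|11⟩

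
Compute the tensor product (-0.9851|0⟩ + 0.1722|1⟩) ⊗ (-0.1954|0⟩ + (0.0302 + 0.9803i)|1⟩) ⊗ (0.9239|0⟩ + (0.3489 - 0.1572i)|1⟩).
0.1778|000⟩ + (0.06716 - 0.03026i)|001⟩ + (-0.02749 - 0.8922i)|010⟩ + (-0.1622 - 0.3323i)|011⟩ - 0.03109|100⟩ + (-0.01174 + 0.005289i)|101⟩ + (0.004805 + 0.156i)|110⟩ + (0.02835 + 0.05808i)|111⟩

amp(|b₁b₂…⟩) = product of the factor amplitudes for bits b₁, b₂, …; only kets whose every factor amplitude is nonzero survive.
|000⟩: (-0.9851)(-0.1954)(0.9239) = 0.1778
|001⟩: (-0.9851)(-0.1954)(0.3489 - 0.1572i) = (0.06716 - 0.03026i)
|010⟩: (-0.9851)(0.0302 + 0.9803i)(0.9239) = (-0.02749 - 0.8922i)
|011⟩: (-0.9851)(0.0302 + 0.9803i)(0.3489 - 0.1572i) = (-0.1622 - 0.3323i)
|100⟩: (0.1722)(-0.1954)(0.9239) = -0.03109
|101⟩: (0.1722)(-0.1954)(0.3489 - 0.1572i) = (-0.01174 + 0.005289i)
|110⟩: (0.1722)(0.0302 + 0.9803i)(0.9239) = (0.004805 + 0.156i)
|111⟩: (0.1722)(0.0302 + 0.9803i)(0.3489 - 0.1572i) = (0.02835 + 0.05808i)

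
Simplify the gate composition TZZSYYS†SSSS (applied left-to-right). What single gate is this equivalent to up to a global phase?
T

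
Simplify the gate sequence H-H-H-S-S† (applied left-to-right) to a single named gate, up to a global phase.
H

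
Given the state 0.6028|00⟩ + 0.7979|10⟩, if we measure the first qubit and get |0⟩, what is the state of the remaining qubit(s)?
|0⟩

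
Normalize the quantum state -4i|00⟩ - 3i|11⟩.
-0.8i|00⟩ - 0.6i|11⟩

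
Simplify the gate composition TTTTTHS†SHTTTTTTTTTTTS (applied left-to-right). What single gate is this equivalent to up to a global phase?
S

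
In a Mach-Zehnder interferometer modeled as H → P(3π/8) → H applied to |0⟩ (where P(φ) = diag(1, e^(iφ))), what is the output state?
(0.6913 + 0.4619i)|0⟩ + (0.3087 - 0.4619i)|1⟩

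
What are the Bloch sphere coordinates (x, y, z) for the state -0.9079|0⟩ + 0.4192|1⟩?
(-0.7612, 0, 0.6486)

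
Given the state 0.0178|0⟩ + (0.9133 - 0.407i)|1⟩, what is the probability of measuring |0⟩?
0.0003168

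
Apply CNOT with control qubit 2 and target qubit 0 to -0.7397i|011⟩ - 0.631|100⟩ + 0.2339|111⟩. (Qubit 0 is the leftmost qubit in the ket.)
0.2339|011⟩ - 0.631|100⟩ - 0.7397i|111⟩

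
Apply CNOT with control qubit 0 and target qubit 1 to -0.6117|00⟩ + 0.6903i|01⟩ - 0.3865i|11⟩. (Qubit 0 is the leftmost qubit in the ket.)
-0.6117|00⟩ + 0.6903i|01⟩ - 0.3865i|10⟩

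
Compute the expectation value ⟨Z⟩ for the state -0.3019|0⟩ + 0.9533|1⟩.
-0.8176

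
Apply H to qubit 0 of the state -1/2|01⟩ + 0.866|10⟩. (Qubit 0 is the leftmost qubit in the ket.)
0.6124|00⟩ - 1/√8|01⟩ - 0.6124|10⟩ - 1/√8|11⟩

H on qubit 0 mixes each pair of kets that differ only in qubit 0: amplitudes (a, b) of (|…0…⟩, |…1…⟩) become ((a + b)/√2, (a − b)/√2). Kets absent from the input have amplitude 0.
(|00⟩, |10⟩): (a, b) = (0, 0.866) → (0.6124, -0.6124)
(|01⟩, |11⟩): (a, b) = (-1/2, 0) → (-1/√8, -1/√8)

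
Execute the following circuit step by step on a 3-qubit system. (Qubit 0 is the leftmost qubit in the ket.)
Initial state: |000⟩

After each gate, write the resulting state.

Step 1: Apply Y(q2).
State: i|001⟩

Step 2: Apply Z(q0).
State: i|001⟩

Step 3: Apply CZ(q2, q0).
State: i|001⟩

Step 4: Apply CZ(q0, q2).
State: i|001⟩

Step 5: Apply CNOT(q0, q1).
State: i|001⟩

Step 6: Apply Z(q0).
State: i|001⟩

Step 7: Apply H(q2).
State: (1/√2)i|000⟩ - (1/√2)i|001⟩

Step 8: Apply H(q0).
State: (1/2)i|000⟩ - (1/2)i|001⟩ + (1/2)i|100⟩ - (1/2)i|101⟩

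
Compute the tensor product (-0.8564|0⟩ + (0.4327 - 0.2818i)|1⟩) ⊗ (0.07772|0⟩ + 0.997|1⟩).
-0.06656|00⟩ - 0.8538|01⟩ + (0.03363 - 0.0219i)|10⟩ + (0.4314 - 0.281i)|11⟩

amp(|b₁b₂…⟩) = product of the factor amplitudes for bits b₁, b₂, …; only kets whose every factor amplitude is nonzero survive.
|00⟩: (-0.8564)(0.07772) = -0.06656
|01⟩: (-0.8564)(0.997) = -0.8538
|10⟩: (0.4327 - 0.2818i)(0.07772) = (0.03363 - 0.0219i)
|11⟩: (0.4327 - 0.2818i)(0.997) = (0.4314 - 0.281i)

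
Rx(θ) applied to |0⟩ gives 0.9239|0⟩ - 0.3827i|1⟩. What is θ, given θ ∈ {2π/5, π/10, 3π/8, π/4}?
π/4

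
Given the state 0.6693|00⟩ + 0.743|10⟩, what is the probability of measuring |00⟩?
0.448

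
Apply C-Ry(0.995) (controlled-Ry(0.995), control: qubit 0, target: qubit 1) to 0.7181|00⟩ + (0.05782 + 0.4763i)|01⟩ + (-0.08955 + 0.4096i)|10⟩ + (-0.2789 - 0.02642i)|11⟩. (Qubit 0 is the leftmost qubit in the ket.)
0.7181|00⟩ + (0.05782 + 0.4763i)|01⟩ + (0.0544 + 0.3726i)|10⟩ + (-0.2878 + 0.1723i)|11⟩

C-Ry(0.995) leaves the control-|0⟩ kets |00⟩, |01⟩ unchanged and applies Ry(0.995) to qubit 1 on the control-|1⟩ pair (|10⟩, |11⟩).
Ry(0.995) = [[cos(θ/2), −sin(θ/2)], [sin(θ/2), cos(θ/2)]]; θ = 0.995, cos(θ/2) ≈ 0.878778, sin(θ/2) ≈ 0.47723.
With a = amp(|10⟩) = (-0.08955 + 0.4096i) and b = amp(|11⟩) = (-0.2789 - 0.02642i):
new amp(|10⟩) = (0.878778)·a + (-0.47723)·b = (0.0544 + 0.3726i)
new amp(|11⟩) = (0.47723)·a + (0.878778)·b = (-0.2878 + 0.1723i)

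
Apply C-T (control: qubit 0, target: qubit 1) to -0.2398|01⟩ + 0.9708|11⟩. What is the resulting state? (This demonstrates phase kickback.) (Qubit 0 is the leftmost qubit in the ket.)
-0.2398|01⟩ + (0.6865 + 0.6865i)|11⟩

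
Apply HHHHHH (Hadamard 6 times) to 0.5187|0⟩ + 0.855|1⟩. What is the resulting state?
0.5187|0⟩ + 0.855|1⟩

H² = I, so an even number of Hadamards cancels: H^6 = I and the state is unchanged.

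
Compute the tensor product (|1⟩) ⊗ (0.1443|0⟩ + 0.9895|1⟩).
0.1443|10⟩ + 0.9895|11⟩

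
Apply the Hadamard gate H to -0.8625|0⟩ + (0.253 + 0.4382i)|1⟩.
(-0.431 + 0.3099i)|0⟩ + (-0.7888 - 0.3099i)|1⟩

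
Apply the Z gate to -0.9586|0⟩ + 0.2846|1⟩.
-0.9586|0⟩ - 0.2846|1⟩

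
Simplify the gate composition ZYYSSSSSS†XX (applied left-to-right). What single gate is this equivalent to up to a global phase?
Z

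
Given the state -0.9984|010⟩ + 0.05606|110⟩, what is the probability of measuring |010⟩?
0.9968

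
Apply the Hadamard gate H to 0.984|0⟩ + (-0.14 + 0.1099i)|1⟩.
(0.5968 + 0.07771i)|0⟩ + (0.7948 - 0.07771i)|1⟩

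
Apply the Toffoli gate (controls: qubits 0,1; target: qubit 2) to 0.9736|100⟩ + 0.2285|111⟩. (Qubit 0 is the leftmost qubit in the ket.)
0.9736|100⟩ + 0.2285|110⟩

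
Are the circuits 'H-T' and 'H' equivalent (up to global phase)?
No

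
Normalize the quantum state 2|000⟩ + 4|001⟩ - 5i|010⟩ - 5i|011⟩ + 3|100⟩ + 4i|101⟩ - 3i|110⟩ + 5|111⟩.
0.1761|000⟩ + 0.3522|001⟩ - 0.4402i|010⟩ - 0.4402i|011⟩ + 0.2641|100⟩ + 0.3522i|101⟩ - 0.2641i|110⟩ + 0.4402|111⟩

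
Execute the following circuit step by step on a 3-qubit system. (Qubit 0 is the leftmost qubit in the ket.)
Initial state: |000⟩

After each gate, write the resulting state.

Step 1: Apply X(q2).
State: |001⟩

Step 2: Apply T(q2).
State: (1/√2 + (1/√2)i)|001⟩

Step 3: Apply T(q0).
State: (1/√2 + (1/√2)i)|001⟩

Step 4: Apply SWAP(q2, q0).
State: (1/√2 + (1/√2)i)|100⟩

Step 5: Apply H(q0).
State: (1/2 + (1/2)i)|000⟩ + (-1/2 - (1/2)i)|100⟩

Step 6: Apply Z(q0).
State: (1/2 + (1/2)i)|000⟩ + (1/2 + (1/2)i)|100⟩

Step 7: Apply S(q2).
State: (1/2 + (1/2)i)|000⟩ + (1/2 + (1/2)i)|100⟩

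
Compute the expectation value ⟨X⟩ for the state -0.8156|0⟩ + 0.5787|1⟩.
-0.944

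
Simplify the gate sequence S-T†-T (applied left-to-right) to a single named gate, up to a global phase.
S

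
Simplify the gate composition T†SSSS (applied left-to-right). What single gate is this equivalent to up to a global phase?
T†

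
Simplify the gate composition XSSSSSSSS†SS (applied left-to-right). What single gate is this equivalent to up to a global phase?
X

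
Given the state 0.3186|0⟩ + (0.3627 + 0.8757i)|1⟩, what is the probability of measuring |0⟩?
0.1015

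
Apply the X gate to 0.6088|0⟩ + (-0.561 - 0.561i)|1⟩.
(-0.561 - 0.561i)|0⟩ + 0.6088|1⟩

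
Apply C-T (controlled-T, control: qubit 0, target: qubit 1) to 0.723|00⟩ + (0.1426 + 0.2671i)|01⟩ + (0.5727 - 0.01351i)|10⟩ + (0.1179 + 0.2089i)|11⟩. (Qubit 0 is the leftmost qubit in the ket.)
0.723|00⟩ + (0.1426 + 0.2671i)|01⟩ + (0.5727 - 0.01351i)|10⟩ + (-0.06435 + 0.2311i)|11⟩

C-T leaves the control-|0⟩ kets |00⟩, |01⟩ unchanged and applies T to qubit 1 on the control-|1⟩ pair (|10⟩, |11⟩).
T = [[1, 0], [0, (1/√2 + (1/√2)i)]].
With a = amp(|10⟩) = (0.5727 - 0.01351i) and b = amp(|11⟩) = (0.1179 + 0.2089i):
new amp(|10⟩) = (1)·a = (0.5727 - 0.01351i)
new amp(|11⟩) = (1/√2 + (1/√2)i)·b = (-0.06435 + 0.2311i)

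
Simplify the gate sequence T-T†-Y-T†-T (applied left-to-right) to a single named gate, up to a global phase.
Y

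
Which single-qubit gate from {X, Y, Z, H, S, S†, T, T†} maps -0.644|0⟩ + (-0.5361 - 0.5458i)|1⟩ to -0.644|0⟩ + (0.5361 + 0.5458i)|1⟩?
Z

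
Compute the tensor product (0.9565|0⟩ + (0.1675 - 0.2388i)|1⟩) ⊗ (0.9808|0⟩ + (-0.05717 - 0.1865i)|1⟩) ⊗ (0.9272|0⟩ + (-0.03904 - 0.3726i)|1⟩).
0.8698|000⟩ + (-0.03662 - 0.3495i)|001⟩ + (-0.0507 - 0.1654i)|010⟩ + (-0.06433 + 0.02734i)|011⟩ + (0.1523 - 0.2172i)|100⟩ + (-0.09368 - 0.05207i)|101⟩ + (-0.05017 - 0.01631i)|110⟩ + (-0.00444 + 0.02085i)|111⟩

amp(|b₁b₂…⟩) = product of the factor amplitudes for bits b₁, b₂, …; only kets whose every factor amplitude is nonzero survive.
|000⟩: (0.9565)(0.9808)(0.9272) = 0.8698
|001⟩: (0.9565)(0.9808)(-0.03904 - 0.3726i) = (-0.03662 - 0.3495i)
|010⟩: (0.9565)(-0.05717 - 0.1865i)(0.9272) = (-0.0507 - 0.1654i)
|011⟩: (0.9565)(-0.05717 - 0.1865i)(-0.03904 - 0.3726i) = (-0.06433 + 0.02734i)
|100⟩: (0.1675 - 0.2388i)(0.9808)(0.9272) = (0.1523 - 0.2172i)
|101⟩: (0.1675 - 0.2388i)(0.9808)(-0.03904 - 0.3726i) = (-0.09368 - 0.05207i)
|110⟩: (0.1675 - 0.2388i)(-0.05717 - 0.1865i)(0.9272) = (-0.05017 - 0.01631i)
|111⟩: (0.1675 - 0.2388i)(-0.05717 - 0.1865i)(-0.03904 - 0.3726i) = (-0.00444 + 0.02085i)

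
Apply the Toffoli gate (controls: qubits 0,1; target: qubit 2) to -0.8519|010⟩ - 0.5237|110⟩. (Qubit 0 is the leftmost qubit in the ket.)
-0.8519|010⟩ - 0.5237|111⟩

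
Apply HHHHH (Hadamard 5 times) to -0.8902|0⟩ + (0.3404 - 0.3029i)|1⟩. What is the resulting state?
(-0.3888 - 0.2142i)|0⟩ + (-0.8702 + 0.2142i)|1⟩

H² = I, so H^5 = H: a single Hadamard. With (a, b) = (-0.8902, (0.3404 - 0.3029i)), H gives ((a + b)/√2, (a − b)/√2) = ((-0.3888 - 0.2142i), (-0.8702 + 0.2142i)).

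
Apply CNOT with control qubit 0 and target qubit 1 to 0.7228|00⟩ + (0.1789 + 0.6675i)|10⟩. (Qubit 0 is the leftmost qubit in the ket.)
0.7228|00⟩ + (0.1789 + 0.6675i)|11⟩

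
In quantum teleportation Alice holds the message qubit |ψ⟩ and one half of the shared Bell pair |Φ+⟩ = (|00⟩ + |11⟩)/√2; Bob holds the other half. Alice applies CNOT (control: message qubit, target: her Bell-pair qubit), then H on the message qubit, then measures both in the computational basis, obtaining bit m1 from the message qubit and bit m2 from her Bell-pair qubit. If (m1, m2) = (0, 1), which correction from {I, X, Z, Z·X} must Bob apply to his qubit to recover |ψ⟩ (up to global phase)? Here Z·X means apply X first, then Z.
X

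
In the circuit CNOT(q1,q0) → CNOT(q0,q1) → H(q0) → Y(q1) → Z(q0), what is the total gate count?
5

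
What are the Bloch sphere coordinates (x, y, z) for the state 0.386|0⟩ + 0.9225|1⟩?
(0.7122, 0, -0.702)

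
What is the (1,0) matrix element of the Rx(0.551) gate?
-0.272i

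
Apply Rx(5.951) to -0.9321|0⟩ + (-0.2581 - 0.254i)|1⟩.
(0.8773 + 0.04267i)|0⟩ + (0.2545 + 0.4046i)|1⟩

Rx(5.951) = [[cos(θ/2), −i·sin(θ/2)], [−i·sin(θ/2), cos(θ/2)]]; θ = 5.951, cos(θ/2) ≈ -0.986238, sin(θ/2) ≈ 0.16533.
With a = amp(|0⟩) = -0.9321 and b = amp(|1⟩) = (-0.2581 - 0.254i):
new amp(|0⟩) = (-0.986238)·a + (-0.16533i)·b = (0.8773 + 0.04267i)
new amp(|1⟩) = (-0.16533i)·a + (-0.986238)·b = (0.2545 + 0.4046i)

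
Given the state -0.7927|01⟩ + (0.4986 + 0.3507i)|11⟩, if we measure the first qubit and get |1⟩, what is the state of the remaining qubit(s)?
(0.8179 + 0.5753i)|1⟩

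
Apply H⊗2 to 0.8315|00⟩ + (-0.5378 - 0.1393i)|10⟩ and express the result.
(0.1469 - 0.06965i)|00⟩ + (0.1469 - 0.06965i)|01⟩ + (0.6847 + 0.06965i)|10⟩ + (0.6847 + 0.06965i)|11⟩

H⊗2 gives amp(|y⟩) = (1/2) Σ_x (−1)^(x·y) amp(|x⟩), where x·y is the number of positions in which both x and y have a 1.
|00⟩: (0.8315 + (-0.5378 - 0.1393i))/2 = (0.1469 - 0.06965i)
|01⟩: (0.8315 + (-0.5378 - 0.1393i))/2 = (0.1469 - 0.06965i)
|10⟩: (0.8315 - (-0.5378 - 0.1393i))/2 = (0.6847 + 0.06965i)
|11⟩: (0.8315 - (-0.5378 - 0.1393i))/2 = (0.6847 + 0.06965i)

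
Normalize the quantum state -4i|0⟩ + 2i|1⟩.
-0.8944i|0⟩ + (1/√5)i|1⟩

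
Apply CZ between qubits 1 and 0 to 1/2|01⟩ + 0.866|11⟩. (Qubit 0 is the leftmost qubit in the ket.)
1/2|01⟩ - 0.866|11⟩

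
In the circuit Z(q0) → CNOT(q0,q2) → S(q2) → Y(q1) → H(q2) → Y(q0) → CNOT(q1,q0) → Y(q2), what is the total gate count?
8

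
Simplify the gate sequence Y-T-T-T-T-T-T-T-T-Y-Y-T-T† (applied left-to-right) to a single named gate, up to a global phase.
Y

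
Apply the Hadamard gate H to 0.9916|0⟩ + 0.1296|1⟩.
0.7928|0⟩ + 0.6095|1⟩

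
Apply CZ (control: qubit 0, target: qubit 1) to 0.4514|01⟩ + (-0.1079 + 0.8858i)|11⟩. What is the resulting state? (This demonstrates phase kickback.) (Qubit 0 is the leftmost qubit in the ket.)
0.4514|01⟩ + (0.1079 - 0.8858i)|11⟩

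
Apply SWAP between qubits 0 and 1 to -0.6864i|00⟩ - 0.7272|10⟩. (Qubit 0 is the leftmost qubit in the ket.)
-0.6864i|00⟩ - 0.7272|01⟩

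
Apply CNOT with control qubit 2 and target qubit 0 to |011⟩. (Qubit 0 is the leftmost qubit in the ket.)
|111⟩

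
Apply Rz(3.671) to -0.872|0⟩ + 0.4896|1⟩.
(0.2281 + 0.8416i)|0⟩ + (-0.1281 + 0.4725i)|1⟩

Rz(3.671) = [[e^(−iθ/2), 0], [0, e^(iθ/2)]] with e^(±iθ/2) = cos(θ/2) ± i·sin(θ/2); θ = 3.671, cos(θ/2) ≈ -0.261623, sin(θ/2) ≈ 0.96517.
With a = amp(|0⟩) = -0.872 and b = amp(|1⟩) = 0.4896:
new amp(|0⟩) = (-0.261623 - 0.96517i)·a = (0.2281 + 0.8416i)
new amp(|1⟩) = (-0.261623 + 0.96517i)·b = (-0.1281 + 0.4725i)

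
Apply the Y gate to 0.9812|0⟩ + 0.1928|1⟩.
-0.1928i|0⟩ + 0.9812i|1⟩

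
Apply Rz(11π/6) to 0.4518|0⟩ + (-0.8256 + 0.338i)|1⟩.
(-0.4364 - 0.1169i)|0⟩ + (0.71 - 0.5402i)|1⟩

Rz(11π/6) = [[e^(−iθ/2), 0], [0, e^(iθ/2)]] with e^(±iθ/2) = cos(θ/2) ± i·sin(θ/2); θ = 11π/6, cos(θ/2) ≈ -0.965926, sin(θ/2) ≈ 0.258819.
With a = amp(|0⟩) = 0.4518 and b = amp(|1⟩) = (-0.8256 + 0.338i):
new amp(|0⟩) = (-0.965926 - 0.258819i)·a = (-0.4364 - 0.1169i)
new amp(|1⟩) = (-0.965926 + 0.258819i)·b = (0.71 - 0.5402i)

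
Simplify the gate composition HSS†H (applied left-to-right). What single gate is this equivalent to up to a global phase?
I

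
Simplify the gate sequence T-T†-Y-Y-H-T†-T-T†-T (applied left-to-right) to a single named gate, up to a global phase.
H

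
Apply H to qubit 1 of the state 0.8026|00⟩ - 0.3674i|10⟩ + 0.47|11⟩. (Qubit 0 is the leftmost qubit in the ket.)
0.5675|00⟩ + 0.5675|01⟩ + (0.3323 - 0.2598i)|10⟩ + (-0.3323 - 0.2598i)|11⟩

H on qubit 1 mixes each pair of kets that differ only in qubit 1: amplitudes (a, b) of (|…0…⟩, |…1…⟩) become ((a + b)/√2, (a − b)/√2). Kets absent from the input have amplitude 0.
(|00⟩, |01⟩): (a, b) = (0.8026, 0) → (0.5675, 0.5675)
(|10⟩, |11⟩): (a, b) = (-0.3674i, 0.47) → ((0.3323 - 0.2598i), (-0.3323 - 0.2598i))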